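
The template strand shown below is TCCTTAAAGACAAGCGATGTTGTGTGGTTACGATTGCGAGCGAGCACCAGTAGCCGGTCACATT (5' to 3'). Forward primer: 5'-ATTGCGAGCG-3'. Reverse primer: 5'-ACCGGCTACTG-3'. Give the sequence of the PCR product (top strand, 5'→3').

Forward primer ATTGCGAGCG is found on the top strand at positions 33–42.
The reverse primer's reverse complement is CAGTAGCCGGT, which matches the template at positions 48–58.
The product is the template from position 33 through 58 (26 bp).

5'-ATTGCGAGCGAGCACCAGTAGCCGGT-3'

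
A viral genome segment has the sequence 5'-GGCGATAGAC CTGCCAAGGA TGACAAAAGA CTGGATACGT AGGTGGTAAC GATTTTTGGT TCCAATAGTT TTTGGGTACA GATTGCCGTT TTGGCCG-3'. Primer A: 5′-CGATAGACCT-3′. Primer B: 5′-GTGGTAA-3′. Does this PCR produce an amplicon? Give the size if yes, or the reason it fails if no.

No product — both primers anneal to the same strand and extend in the same direction.

Primer A (CGATAGACCT) matches the top strand at positions 3–12 (3' end points downstream).
Primer B (GTGGTAA) also matches the top strand directly, at positions 43–49 — its reverse complement TTACCAC is not present.
Both primers anneal to the bottom strand with 3' ends pointing the same way, so neither can prime synthesis back toward the other.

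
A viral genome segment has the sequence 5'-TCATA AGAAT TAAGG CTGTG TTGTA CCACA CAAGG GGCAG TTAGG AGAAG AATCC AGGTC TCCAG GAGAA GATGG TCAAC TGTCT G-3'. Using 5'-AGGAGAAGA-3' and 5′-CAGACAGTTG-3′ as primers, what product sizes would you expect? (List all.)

44 bp, 23 bp

The forward primer AGGAGAAGA matches the top strand at positions 43–51, 64–72.
The reverse primer's reverse complement is CAACTGTCTG, matching at positions 77–86.
Each forward site pairs with the reverse site to give a product ending at position 86: sizes 44, 23 bp.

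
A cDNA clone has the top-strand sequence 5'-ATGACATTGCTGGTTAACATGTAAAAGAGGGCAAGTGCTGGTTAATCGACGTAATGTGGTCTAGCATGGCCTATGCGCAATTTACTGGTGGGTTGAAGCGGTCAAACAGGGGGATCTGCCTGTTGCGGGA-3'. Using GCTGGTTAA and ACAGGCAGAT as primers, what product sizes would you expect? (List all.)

115 bp, 87 bp

The forward primer GCTGGTTAA matches the top strand at positions 9–17, 37–45.
The reverse primer's reverse complement is ATCTGCCTGT, matching at positions 114–123.
Each forward site pairs with the reverse site to give a product ending at position 123: sizes 115, 87 bp.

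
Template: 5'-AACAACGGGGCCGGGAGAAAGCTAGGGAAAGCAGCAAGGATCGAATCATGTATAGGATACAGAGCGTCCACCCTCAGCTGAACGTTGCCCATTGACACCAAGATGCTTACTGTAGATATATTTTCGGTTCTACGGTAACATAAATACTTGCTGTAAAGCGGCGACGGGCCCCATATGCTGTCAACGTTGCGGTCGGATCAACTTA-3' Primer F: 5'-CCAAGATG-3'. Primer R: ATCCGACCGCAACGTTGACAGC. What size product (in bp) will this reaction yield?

Forward primer CCAAGATG is found on the top strand at positions 98–105.
The reverse primer's reverse complement is GCTGTCAACGTTGCGGTCGGAT, which matches the template at positions 177–198.
The product runs from position 98 to position 198, so its length is 198 − 98 + 1 = 101 bp.

101 bp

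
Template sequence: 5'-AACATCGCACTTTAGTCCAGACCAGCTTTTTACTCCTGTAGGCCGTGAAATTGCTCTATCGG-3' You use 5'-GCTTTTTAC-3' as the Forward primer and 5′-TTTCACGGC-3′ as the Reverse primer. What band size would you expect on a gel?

The forward primer matches the template at positions 25–33.
Taking the reverse complement of TTTCACGGC gives GCCGTGAAA, found at positions 42–50 on the template; the primer anneals here to the top strand with its 3' end pointing upstream.
Amplicon spans positions 25–50: 26 bp.

26 bp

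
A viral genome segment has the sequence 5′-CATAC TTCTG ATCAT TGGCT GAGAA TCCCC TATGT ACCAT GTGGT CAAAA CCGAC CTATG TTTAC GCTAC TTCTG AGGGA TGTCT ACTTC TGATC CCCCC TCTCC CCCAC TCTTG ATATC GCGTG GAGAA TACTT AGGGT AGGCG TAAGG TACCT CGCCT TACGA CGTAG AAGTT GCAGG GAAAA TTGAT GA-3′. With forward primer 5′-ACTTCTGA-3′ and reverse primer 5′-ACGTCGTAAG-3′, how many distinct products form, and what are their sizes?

The forward primer ACTTCTGA matches the top strand at positions 4–11, 69–76, 86–93.
The reverse primer's reverse complement is CTTACGACGT, matching at positions 159–168.
Each forward site pairs with the reverse site to give a product ending at position 168: sizes 165, 100, 83 bp.

Three products: 165 bp, 100 bp, 83 bp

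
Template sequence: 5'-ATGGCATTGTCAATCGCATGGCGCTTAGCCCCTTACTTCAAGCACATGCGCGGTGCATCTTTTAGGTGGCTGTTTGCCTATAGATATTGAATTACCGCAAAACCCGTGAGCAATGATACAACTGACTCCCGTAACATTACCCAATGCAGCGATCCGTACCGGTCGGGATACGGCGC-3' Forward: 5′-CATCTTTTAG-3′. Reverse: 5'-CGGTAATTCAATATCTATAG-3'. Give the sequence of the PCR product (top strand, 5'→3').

5'-CATCTTTTAGGTGGCTGTTTGCCTATAGATATTGAATTACCG-3'

Forward primer CATCTTTTAG is found on the top strand at positions 56–65.
Reverse complement of the reverse primer: CTATAGATATTGAATTACCG. This occurs on the top strand at positions 78–97.
The product is the template from position 56 through 97 (42 bp).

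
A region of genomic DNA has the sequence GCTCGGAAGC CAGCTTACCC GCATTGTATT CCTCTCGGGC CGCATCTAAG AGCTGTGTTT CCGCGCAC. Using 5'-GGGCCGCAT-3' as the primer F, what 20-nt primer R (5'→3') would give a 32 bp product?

The forward primer binds at positions 37–45, so a 32 bp product ends at position 37 + 32 − 1 = 68.
The reverse primer anneals to the top strand over positions 49–68, i.e. to AGAGCTGTGTTTCCGCGCAC.
Its sequence written 5'→3' is the reverse complement: GTGCGCGGAAACACAGCTCT.

5'-GTGCGCGGAAACACAGCTCT-3'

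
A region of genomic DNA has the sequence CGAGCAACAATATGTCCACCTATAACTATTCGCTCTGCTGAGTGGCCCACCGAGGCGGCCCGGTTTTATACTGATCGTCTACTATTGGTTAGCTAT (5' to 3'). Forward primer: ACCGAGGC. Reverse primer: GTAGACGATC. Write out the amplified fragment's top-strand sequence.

The forward primer matches the template at positions 49–56.
The reverse primer's reverse complement is GATCGTCTAC, which matches the template at positions 73–82.
The product is the template from position 49 through 82 (34 bp).

5'-ACCGAGGCGGCCCGGTTTTATACTGATCGTCTAC-3'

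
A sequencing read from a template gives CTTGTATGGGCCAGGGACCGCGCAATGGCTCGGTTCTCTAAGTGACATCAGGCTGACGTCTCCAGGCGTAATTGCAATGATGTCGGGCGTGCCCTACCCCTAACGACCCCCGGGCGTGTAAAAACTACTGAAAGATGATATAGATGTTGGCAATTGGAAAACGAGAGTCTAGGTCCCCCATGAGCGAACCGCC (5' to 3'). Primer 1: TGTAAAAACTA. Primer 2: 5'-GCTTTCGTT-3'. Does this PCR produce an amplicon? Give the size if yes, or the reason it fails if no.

Primer 2 (GCTTTCGTT) does not match the top strand, and its reverse complement AACGAAAGC does not match either.
With no annealing site for primer 2, no amplification occurs.

No product — primer 2 has no binding site in the template.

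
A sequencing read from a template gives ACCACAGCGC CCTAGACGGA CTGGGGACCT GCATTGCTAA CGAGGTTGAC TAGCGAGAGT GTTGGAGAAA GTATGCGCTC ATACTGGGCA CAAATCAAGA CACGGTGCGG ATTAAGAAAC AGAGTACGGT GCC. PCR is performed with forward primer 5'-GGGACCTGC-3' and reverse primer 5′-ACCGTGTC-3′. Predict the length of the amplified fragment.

Scanning the template, GGGACCTGC occurs at positions 24–32; this primer anneals to the bottom strand there with its 3' end pointing downstream.
Reverse complement of the reverse primer: GACACGGT. This occurs on the top strand at positions 99–106.
Product length = (reverse-primer end) − (forward-primer start) + 1 = 106 − 24 + 1 = 83 bp.

83 bp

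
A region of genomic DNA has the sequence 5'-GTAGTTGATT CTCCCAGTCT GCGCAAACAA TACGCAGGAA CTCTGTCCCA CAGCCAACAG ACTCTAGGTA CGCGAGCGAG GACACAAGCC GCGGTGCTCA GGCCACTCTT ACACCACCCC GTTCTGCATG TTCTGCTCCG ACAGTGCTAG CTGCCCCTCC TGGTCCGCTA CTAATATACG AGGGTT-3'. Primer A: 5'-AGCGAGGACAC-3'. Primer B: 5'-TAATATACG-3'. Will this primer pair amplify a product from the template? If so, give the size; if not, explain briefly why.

Primer A (AGCGAGGACAC) matches the top strand at positions 75–85 (3' end points downstream).
Primer B (TAATATACG) also matches the top strand directly, at positions 172–180 — its reverse complement CGTATATTA is not present.
Both primers anneal to the bottom strand with 3' ends pointing the same way, so neither can prime synthesis back toward the other.

No product — both primers anneal to the same strand and extend in the same direction.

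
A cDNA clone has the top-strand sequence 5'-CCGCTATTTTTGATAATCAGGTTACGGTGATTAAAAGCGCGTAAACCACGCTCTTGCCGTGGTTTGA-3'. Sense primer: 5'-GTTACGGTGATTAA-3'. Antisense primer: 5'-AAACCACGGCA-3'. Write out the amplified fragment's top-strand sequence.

The forward primer matches the template at positions 21–34.
Reverse complement of the reverse primer: TGCCGTGGTTT. This occurs on the top strand at positions 55–65.
The product is the template from position 21 through 65 (45 bp).

5'-GTTACGGTGATTAAAAGCGCGTAAACCACGCTCTTGCCGTGGTTT-3'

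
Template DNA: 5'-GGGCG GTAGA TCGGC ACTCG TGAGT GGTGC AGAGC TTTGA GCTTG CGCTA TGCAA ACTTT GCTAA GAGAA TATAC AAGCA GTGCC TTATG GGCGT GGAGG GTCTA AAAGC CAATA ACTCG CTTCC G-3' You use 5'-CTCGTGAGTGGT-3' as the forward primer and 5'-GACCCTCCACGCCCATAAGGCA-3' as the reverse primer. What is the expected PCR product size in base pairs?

Forward primer CTCGTGAGTGGT is found on the top strand at positions 17–28.
Taking the reverse complement of GACCCTCCACGCCCATAAGGCA gives TGCCTTATGGGCGTGGAGGGTC, found at positions 82–103 on the template; the primer anneals here to the top strand with its 3' end pointing upstream.
Product length = (reverse-primer end) − (forward-primer start) + 1 = 103 − 17 + 1 = 87 bp.

87 bp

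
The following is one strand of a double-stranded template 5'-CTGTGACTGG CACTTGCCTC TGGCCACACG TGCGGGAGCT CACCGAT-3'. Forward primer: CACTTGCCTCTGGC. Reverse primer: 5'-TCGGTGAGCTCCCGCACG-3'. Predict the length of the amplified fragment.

36 bp

The forward primer matches the template at positions 11–24.
Taking the reverse complement of TCGGTGAGCTCCCGCACG gives CGTGCGGGAGCTCACCGA, found at positions 29–46 on the template; the primer anneals here to the top strand with its 3' end pointing upstream.
The product runs from position 11 to position 46, so its length is 46 − 11 + 1 = 36 bp.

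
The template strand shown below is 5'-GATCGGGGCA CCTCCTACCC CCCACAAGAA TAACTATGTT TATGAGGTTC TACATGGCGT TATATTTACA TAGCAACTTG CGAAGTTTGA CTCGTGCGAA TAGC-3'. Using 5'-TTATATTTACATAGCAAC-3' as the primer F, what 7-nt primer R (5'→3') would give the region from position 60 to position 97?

5'-GCACGAG-3'

The product's 3' end on the top strand is position 97.
The reverse primer anneals to the top strand over positions 91–97, i.e. to CTCGTGC.
Its sequence written 5'→3' is the reverse complement: GCACGAG.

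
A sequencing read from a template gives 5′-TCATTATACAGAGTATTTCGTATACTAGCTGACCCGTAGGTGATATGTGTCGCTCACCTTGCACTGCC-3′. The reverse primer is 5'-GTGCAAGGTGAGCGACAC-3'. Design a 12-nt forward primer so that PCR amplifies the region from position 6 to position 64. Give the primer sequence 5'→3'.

5'-ATACAGAGTATT-3'

The reverse primer's reverse complement GTGTCGCTCACCTTGCAC matches the template at positions 47–64; the product starts at position 6.
The forward primer is identical to the top strand over positions 6–17: ATACAGAGTATT.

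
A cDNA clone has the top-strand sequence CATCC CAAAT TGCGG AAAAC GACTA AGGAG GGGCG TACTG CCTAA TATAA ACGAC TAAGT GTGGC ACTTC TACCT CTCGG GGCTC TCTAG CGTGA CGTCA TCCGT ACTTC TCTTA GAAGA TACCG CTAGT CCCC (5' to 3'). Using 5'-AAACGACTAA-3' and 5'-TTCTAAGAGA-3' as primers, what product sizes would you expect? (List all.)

The forward primer AAACGACTAA matches the top strand at positions 17–26, 49–58.
The reverse primer's reverse complement is TCTCTTAGAA, matching at positions 109–118.
Each forward site pairs with the reverse site to give a product ending at position 118: sizes 102, 70 bp.

102 bp, 70 bp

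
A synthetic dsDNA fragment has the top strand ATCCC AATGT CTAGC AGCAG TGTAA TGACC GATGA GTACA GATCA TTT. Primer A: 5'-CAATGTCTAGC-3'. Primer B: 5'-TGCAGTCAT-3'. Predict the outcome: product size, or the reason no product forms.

Primer B (TGCAGTCAT) does not match the top strand, and its reverse complement ATGACTGCA does not match either.
With no annealing site for primer B, no amplification occurs.

No product — primer B has no binding site in the template.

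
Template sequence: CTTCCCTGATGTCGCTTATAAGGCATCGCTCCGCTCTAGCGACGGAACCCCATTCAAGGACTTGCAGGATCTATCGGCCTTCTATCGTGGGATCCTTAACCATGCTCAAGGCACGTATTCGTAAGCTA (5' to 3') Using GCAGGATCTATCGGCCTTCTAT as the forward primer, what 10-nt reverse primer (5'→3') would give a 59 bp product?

5'-ACGAATACGT-3'

The forward primer binds at positions 64–85, so a 59 bp product ends at position 64 + 59 − 1 = 122.
The reverse primer anneals to the top strand over positions 113–122, i.e. to ACGTATTCGT.
Its sequence written 5'→3' is the reverse complement: ACGAATACGT.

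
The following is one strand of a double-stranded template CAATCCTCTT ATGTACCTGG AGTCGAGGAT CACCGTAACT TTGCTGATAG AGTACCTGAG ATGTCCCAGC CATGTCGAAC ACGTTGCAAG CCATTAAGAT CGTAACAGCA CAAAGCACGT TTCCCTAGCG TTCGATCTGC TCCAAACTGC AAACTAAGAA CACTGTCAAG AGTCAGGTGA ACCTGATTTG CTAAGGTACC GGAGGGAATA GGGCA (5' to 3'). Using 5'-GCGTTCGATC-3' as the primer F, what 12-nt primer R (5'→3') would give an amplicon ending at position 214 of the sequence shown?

5'-GCCCTATTCCCT-3'

The forward primer binds at positions 128–137; the product's 3' end on the top strand is position 214.
The reverse primer anneals to the top strand over positions 203–214, i.e. to AGGGAATAGGGC.
Its sequence written 5'→3' is the reverse complement: GCCCTATTCCCT.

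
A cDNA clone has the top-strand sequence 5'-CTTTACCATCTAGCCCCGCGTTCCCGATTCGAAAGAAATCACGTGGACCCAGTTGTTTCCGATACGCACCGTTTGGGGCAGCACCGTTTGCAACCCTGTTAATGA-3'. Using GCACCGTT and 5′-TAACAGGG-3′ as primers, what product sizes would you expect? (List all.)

The forward primer GCACCGTT matches the top strand at positions 66–73, 81–88.
The reverse primer's reverse complement is CCCTGTTA, matching at positions 94–101.
Each forward site pairs with the reverse site to give a product ending at position 101: sizes 36, 21 bp.

36 bp, 21 bp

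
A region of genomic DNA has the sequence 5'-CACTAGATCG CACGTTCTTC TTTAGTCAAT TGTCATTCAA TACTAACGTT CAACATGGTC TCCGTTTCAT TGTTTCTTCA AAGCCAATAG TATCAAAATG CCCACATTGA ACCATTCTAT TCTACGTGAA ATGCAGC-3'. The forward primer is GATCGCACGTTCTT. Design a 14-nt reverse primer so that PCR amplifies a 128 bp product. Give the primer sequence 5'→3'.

5'-CATTTCACGTAGAA-3'

The forward primer binds at positions 6–19, so a 128 bp product ends at position 6 + 128 − 1 = 133.
The reverse primer anneals to the top strand over positions 120–133, i.e. to TTCTACGTGAAATG.
Its sequence written 5'→3' is the reverse complement: CATTTCACGTAGAA.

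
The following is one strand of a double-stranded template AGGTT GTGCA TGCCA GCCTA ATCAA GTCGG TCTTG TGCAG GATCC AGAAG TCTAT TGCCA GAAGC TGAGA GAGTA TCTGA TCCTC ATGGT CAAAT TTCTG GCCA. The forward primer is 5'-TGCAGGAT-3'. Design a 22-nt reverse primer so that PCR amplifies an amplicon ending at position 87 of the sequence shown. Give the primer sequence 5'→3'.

5'-ATGAGGATCAGATACTCTCTCA-3'

The forward primer binds at positions 36–43; the product's 3' end on the top strand is position 87.
The reverse primer anneals to the top strand over positions 66–87, i.e. to TGAGAGAGTATCTGATCCTCAT.
Its sequence written 5'→3' is the reverse complement: ATGAGGATCAGATACTCTCTCA.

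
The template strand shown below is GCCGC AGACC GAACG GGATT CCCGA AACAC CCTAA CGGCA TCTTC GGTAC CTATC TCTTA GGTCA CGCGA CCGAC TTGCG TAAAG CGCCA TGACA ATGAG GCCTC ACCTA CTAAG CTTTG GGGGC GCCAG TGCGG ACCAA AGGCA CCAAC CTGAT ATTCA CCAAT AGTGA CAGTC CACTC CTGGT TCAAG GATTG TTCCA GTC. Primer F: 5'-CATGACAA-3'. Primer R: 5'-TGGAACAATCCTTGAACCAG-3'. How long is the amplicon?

112 bp

Scanning the template, CATGACAA occurs at positions 89–96; this primer anneals to the bottom strand there with its 3' end pointing downstream.
Reverse complement of the reverse primer: CTGGTTCAAGGATTGTTCCA. This occurs on the top strand at positions 181–200.
Amplicon spans positions 89–200: 112 bp.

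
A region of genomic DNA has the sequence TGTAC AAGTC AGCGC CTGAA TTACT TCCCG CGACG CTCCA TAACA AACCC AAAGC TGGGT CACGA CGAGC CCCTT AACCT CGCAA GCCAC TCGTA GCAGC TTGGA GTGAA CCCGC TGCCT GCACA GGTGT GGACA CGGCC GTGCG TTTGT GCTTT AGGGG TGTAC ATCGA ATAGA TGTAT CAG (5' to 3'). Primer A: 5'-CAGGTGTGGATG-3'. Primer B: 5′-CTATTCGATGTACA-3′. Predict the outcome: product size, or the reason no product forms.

No product — primer A has no binding site in the template.

Primer A (CAGGTGTGGATG) does not match the top strand, and its reverse complement CATCCACACCTG does not match either.
With no annealing site for primer A, no amplification occurs.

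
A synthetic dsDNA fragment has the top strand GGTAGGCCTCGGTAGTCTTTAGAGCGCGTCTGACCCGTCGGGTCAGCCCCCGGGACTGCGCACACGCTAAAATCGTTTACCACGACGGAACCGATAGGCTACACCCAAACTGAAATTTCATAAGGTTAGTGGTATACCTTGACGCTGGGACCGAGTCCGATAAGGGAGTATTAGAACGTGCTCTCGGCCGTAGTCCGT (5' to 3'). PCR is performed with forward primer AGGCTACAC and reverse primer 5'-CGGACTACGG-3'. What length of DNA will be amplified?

Scanning the template, AGGCTACAC occurs at positions 96–104; this primer anneals to the bottom strand there with its 3' end pointing downstream.
Reverse complement of the reverse primer: CCGTAGTCCG. This occurs on the top strand at positions 188–197.
Amplicon spans positions 96–197: 102 bp.

102 bp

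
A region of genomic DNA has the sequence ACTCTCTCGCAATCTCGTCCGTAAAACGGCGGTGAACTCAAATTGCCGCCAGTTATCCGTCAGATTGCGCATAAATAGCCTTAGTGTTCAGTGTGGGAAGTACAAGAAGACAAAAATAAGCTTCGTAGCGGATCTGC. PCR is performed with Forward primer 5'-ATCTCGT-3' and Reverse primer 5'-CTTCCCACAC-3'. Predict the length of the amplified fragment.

Forward primer ATCTCGT is found on the top strand at positions 12–18.
The reverse primer's reverse complement is GTGTGGGAAG, which matches the template at positions 91–100.
Amplicon spans positions 12–100: 89 bp.

89 bp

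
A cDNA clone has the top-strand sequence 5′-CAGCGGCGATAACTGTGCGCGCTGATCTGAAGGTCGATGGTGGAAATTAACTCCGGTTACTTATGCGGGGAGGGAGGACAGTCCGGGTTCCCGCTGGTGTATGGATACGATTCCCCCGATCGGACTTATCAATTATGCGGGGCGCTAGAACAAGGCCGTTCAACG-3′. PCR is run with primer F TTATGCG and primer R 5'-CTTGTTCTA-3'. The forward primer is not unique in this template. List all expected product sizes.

The forward primer TTATGCG matches the top strand at positions 61–67, 133–139.
The reverse primer's reverse complement is TAGAACAAG, matching at positions 146–154.
Each forward site pairs with the reverse site to give a product ending at position 154: sizes 94, 22 bp.

94 bp, 22 bp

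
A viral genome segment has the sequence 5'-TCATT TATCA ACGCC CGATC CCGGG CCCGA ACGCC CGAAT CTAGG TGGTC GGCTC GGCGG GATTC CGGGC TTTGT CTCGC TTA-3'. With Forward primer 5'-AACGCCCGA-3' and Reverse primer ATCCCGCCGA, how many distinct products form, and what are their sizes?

Two products: 54 bp, 34 bp

The forward primer AACGCCCGA matches the top strand at positions 10–18, 30–38.
The reverse primer's reverse complement is TCGGCGGGAT, matching at positions 54–63.
Each forward site pairs with the reverse site to give a product ending at position 63: sizes 54, 34 bp.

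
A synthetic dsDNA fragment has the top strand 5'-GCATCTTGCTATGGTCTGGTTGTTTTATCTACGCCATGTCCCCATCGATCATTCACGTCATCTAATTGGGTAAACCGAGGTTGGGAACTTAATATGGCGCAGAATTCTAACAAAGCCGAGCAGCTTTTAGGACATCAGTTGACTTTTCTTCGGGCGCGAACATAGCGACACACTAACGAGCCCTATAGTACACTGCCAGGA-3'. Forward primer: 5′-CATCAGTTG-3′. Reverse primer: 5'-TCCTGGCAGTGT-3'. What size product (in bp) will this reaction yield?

The forward primer matches the template at positions 133–141.
Reverse complement of the reverse primer: ACACTGCCAGGA. This occurs on the top strand at positions 190–201.
Amplicon spans positions 133–201: 69 bp.

69 bp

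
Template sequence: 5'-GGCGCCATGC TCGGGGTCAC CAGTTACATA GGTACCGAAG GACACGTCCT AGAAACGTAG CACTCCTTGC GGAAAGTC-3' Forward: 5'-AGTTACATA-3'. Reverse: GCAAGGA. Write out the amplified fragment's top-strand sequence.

5'-AGTTACATAGGTACCGAAGGACACGTCCTAGAAACGTAGCACTCCTTGC-3'

Scanning the template, AGTTACATA occurs at positions 22–30; this primer anneals to the bottom strand there with its 3' end pointing downstream.
Reverse complement of the reverse primer: TCCTTGC. This occurs on the top strand at positions 64–70.
The product is the template from position 22 through 70 (49 bp).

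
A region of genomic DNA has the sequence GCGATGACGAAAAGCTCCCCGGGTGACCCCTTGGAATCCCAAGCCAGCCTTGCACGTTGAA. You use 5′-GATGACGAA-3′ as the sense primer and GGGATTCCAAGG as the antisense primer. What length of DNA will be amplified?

The forward primer matches the template at positions 3–11.
Reverse complement of the reverse primer: CCTTGGAATCCC. This occurs on the top strand at positions 29–40.
Product length = (reverse-primer end) − (forward-primer start) + 1 = 40 − 3 + 1 = 38 bp.

38 bp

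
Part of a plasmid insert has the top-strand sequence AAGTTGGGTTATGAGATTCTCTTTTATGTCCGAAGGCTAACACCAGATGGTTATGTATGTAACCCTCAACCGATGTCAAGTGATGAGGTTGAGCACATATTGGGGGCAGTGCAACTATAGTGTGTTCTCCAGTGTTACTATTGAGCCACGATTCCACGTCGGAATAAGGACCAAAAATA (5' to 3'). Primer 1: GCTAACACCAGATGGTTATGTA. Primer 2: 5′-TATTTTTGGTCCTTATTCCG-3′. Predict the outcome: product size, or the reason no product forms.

Yes — a 144 bp product.

Primer 1 (GCTAACACCAGATGGTTATGTA) matches the top strand at positions 36–57; it acts as a forward primer.
Primer 2's reverse complement is CGGAATAAGGACCAAAAATA, matching the top strand at positions 160–179; it acts as a reverse primer.
The 3' ends face each other across positions 36–179, giving a 144 bp product.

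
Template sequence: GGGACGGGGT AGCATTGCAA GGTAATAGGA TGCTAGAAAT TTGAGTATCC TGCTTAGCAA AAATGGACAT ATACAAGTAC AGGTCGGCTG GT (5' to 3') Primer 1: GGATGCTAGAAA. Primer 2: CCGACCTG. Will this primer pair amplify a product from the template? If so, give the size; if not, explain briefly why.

Primer 1 (GGATGCTAGAAA) matches the top strand at positions 28–39; it acts as a forward primer.
Primer 2's reverse complement is CAGGTCGG, matching the top strand at positions 80–87; it acts as a reverse primer.
The 3' ends face each other across positions 28–87, giving a 60 bp product.

Yes — a 60 bp product.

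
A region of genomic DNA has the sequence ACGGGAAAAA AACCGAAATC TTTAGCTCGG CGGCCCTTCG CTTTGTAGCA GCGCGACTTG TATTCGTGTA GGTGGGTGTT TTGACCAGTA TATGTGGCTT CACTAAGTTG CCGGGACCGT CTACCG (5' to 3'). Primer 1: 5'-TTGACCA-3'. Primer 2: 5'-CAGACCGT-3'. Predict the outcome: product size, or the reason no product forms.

Primer 2 (CAGACCGT) does not match the top strand, and its reverse complement ACGGTCTG does not match either.
With no annealing site for primer 2, no amplification occurs.

No product — primer 2 has no binding site in the template.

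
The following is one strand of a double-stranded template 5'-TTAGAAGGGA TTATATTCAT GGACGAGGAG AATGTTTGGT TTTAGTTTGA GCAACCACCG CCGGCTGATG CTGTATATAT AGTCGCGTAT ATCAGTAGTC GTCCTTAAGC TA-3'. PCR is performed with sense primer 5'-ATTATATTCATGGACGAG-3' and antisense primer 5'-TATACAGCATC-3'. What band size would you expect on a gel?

68 bp

The forward primer matches the template at positions 10–27.
Reverse complement of the reverse primer: GATGCTGTATA. This occurs on the top strand at positions 67–77.
Product length = (reverse-primer end) − (forward-primer start) + 1 = 77 − 10 + 1 = 68 bp.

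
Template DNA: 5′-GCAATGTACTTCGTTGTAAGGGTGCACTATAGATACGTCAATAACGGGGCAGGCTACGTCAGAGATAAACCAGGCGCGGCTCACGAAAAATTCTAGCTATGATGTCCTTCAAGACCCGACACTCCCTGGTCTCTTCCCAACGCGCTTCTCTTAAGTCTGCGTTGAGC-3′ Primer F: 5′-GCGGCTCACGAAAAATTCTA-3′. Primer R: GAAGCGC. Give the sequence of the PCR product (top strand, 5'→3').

The forward primer matches the template at positions 76–95.
Taking the reverse complement of GAAGCGC gives GCGCTTC, found at positions 142–148 on the template; the primer anneals here to the top strand with its 3' end pointing upstream.
The product is the template from position 76 through 148 (73 bp).

5'-GCGGCTCACGAAAAATTCTAGCTATGATGTCCTTCAAGACCCGACACTCCCTGGTCTCTTCCCAACGCGCTTC-3'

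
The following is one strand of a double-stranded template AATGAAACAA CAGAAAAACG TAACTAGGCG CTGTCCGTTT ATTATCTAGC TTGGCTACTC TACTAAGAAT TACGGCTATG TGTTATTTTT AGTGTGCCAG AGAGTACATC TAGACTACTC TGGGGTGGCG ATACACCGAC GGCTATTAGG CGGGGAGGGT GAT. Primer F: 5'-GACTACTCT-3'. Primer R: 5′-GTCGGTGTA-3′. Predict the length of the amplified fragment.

The forward primer matches the template at positions 113–121.
The reverse primer's reverse complement is TACACCGAC, which matches the template at positions 132–140.
Amplicon spans positions 113–140: 28 bp.

28 bp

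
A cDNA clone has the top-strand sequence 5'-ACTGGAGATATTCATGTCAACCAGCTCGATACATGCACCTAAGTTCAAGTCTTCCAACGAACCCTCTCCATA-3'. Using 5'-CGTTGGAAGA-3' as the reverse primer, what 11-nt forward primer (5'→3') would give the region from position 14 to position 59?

5'-ATGTCAACCAG-3'

The reverse primer's reverse complement TCTTCCAACG matches the template at positions 50–59; the product starts at position 14.
The forward primer is identical to the top strand over positions 14–24: ATGTCAACCAG.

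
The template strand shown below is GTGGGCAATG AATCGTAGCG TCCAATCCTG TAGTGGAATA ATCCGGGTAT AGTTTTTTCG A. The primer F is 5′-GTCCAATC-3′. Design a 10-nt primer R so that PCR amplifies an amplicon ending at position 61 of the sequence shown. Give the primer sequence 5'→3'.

5'-TCGAAAAAAC-3'

The forward primer binds at positions 20–27; the product's 3' end on the top strand is position 61.
The reverse primer anneals to the top strand over positions 52–61, i.e. to GTTTTTTCGA.
Its sequence written 5'→3' is the reverse complement: TCGAAAAAAC.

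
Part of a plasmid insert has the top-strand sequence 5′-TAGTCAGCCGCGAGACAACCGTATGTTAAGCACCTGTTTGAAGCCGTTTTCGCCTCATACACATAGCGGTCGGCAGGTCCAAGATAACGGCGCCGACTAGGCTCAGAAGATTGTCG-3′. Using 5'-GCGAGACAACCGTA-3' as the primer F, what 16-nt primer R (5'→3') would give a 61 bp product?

The forward primer binds at positions 10–23, so a 61 bp product ends at position 10 + 61 − 1 = 70.
The reverse primer anneals to the top strand over positions 55–70, i.e. to TCATACACATAGCGGT.
Its sequence written 5'→3' is the reverse complement: ACCGCTATGTGTATGA.

5'-ACCGCTATGTGTATGA-3'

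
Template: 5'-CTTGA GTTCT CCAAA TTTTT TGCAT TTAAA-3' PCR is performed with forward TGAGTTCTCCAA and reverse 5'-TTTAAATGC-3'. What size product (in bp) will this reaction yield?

Forward primer TGAGTTCTCCAA is found on the top strand at positions 3–14.
Reverse complement of the reverse primer: GCATTTAAA. This occurs on the top strand at positions 22–30.
Amplicon spans positions 3–30: 28 bp.

28 bp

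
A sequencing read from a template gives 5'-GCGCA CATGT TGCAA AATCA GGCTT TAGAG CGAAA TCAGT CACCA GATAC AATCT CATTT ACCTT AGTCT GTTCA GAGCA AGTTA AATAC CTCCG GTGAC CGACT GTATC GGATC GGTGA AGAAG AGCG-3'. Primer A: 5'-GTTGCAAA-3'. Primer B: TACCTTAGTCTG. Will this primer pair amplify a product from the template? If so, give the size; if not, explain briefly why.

Primer A (GTTGCAAA) matches the top strand at positions 9–16 (3' end points downstream).
Primer B (TACCTTAGTCTG) also matches the top strand directly, at positions 60–71 — its reverse complement CAGACTAAGGTA is not present.
Both primers anneal to the bottom strand with 3' ends pointing the same way, so neither can prime synthesis back toward the other.

No product — both primers anneal to the same strand and extend in the same direction.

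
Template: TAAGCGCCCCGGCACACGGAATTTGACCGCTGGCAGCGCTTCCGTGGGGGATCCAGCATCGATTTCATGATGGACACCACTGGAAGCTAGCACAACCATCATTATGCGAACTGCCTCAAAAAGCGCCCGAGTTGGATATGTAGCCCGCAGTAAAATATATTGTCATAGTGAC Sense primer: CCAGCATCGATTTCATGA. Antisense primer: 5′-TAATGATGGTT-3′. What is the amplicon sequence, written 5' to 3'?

Scanning the template, CCAGCATCGATTTCATGA occurs at positions 53–70; this primer anneals to the bottom strand there with its 3' end pointing downstream.
Taking the reverse complement of TAATGATGGTT gives AACCATCATTA, found at positions 94–104 on the template; the primer anneals here to the top strand with its 3' end pointing upstream.
The product is the template from position 53 through 104 (52 bp).

5'-CCAGCATCGATTTCATGATGGACACCACTGGAAGCTAGCACAACCATCATTA-3'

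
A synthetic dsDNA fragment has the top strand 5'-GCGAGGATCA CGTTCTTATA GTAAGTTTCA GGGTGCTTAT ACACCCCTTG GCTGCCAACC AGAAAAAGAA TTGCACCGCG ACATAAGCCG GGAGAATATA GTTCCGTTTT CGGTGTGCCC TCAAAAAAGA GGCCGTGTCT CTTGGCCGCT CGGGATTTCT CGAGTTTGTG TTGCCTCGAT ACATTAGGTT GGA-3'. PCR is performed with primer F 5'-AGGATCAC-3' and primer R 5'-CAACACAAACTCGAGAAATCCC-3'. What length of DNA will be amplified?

170 bp

Scanning the template, AGGATCAC occurs at positions 4–11; this primer anneals to the bottom strand there with its 3' end pointing downstream.
Reverse complement of the reverse primer: GGGATTTCTCGAGTTTGTGTTG. This occurs on the top strand at positions 152–173.
Product length = (reverse-primer end) − (forward-primer start) + 1 = 173 − 4 + 1 = 170 bp.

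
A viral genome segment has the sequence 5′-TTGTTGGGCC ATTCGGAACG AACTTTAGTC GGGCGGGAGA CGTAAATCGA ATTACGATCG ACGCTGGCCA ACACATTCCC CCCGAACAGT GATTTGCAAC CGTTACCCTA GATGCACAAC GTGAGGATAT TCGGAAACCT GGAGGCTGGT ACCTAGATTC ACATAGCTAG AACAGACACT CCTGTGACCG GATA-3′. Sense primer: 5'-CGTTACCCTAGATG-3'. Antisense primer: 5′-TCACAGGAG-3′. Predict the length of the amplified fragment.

Scanning the template, CGTTACCCTAGATG occurs at positions 101–114; this primer anneals to the bottom strand there with its 3' end pointing downstream.
Reverse complement of the reverse primer: CTCCTGTGA. This occurs on the top strand at positions 179–187.
Amplicon spans positions 101–187: 87 bp.

87 bp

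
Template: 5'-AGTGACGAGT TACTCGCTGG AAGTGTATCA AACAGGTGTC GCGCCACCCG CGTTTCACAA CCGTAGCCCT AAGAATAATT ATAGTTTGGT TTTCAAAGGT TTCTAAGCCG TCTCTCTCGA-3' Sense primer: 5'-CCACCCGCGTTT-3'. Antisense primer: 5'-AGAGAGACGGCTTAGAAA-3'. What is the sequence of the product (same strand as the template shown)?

The forward primer matches the template at positions 44–55.
The reverse primer's reverse complement is TTTCTAAGCCGTCTCTCT, which matches the template at positions 100–117.
The product is the template from position 44 through 117 (74 bp).

5'-CCACCCGCGTTTCACAACCGTAGCCCTAAGAATAATTATAGTTTGGTTTTCAAAGGTTTCTAAGCCGTCTCTCT-3'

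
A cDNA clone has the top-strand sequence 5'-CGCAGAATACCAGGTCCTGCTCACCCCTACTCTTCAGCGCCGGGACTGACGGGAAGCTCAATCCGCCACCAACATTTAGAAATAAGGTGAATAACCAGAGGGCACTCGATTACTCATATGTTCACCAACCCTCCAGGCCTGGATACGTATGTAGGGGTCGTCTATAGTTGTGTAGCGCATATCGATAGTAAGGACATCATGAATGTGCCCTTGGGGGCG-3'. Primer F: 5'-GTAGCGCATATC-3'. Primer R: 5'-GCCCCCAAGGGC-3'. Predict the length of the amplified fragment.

Forward primer GTAGCGCATATC is found on the top strand at positions 172–183.
Reverse complement of the reverse primer: GCCCTTGGGGGC. This occurs on the top strand at positions 207–218.
Amplicon spans positions 172–218: 47 bp.

47 bp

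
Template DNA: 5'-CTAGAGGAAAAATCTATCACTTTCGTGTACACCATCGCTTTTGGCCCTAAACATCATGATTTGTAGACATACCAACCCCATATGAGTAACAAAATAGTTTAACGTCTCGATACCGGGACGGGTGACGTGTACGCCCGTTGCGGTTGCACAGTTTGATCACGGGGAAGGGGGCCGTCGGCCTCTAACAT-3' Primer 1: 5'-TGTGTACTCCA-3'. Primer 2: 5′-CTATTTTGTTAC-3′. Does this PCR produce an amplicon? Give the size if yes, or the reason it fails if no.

Primer 1 (TGTGTACTCCA) does not match the top strand, and its reverse complement TGGAGTACACA does not match either.
With no annealing site for primer 1, no amplification occurs.

No product — primer 1 has no binding site in the template.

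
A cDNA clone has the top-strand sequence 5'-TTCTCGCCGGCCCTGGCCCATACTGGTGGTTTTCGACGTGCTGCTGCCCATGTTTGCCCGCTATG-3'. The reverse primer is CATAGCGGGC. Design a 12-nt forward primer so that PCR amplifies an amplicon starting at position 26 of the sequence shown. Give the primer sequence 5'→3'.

5'-GTGGTTTTCGAC-3'

The reverse primer's reverse complement GCCCGCTATG matches the template at positions 56–65; the product starts at position 26.
The forward primer is identical to the top strand over positions 26–37: GTGGTTTTCGAC.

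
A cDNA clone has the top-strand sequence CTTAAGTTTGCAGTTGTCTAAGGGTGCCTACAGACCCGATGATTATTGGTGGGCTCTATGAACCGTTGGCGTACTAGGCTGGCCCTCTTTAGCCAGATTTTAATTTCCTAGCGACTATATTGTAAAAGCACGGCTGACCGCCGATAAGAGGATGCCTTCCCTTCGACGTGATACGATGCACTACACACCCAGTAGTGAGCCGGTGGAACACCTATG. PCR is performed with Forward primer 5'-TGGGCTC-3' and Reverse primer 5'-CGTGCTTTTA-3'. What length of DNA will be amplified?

The forward primer matches the template at positions 50–56.
Taking the reverse complement of CGTGCTTTTA gives TAAAAGCACG, found at positions 123–132 on the template; the primer anneals here to the top strand with its 3' end pointing upstream.
Amplicon spans positions 50–132: 83 bp.

83 bp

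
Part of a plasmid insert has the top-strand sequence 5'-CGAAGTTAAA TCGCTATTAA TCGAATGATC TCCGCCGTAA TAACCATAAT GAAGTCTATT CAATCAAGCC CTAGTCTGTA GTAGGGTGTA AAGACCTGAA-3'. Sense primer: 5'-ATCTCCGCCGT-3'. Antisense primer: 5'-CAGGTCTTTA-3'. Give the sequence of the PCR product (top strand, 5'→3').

5'-ATCTCCGCCGTAATAACCATAATGAAGTCTATTCAATCAAGCCCTAGTCTGTAGTAGGGTGTAAAGACCTG-3'

Scanning the template, ATCTCCGCCGT occurs at positions 28–38; this primer anneals to the bottom strand there with its 3' end pointing downstream.
The reverse primer's reverse complement is TAAAGACCTG, which matches the template at positions 89–98.
The product is the template from position 28 through 98 (71 bp).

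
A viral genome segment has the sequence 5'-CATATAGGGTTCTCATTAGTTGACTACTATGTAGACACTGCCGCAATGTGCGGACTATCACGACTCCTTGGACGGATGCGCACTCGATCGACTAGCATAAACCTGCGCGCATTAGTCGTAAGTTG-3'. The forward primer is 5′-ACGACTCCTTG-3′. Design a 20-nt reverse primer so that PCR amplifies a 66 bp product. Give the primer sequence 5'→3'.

5'-CAACTTACGACTAATGCGCG-3'

The forward primer binds at positions 60–70, so a 66 bp product ends at position 60 + 66 − 1 = 125.
The reverse primer anneals to the top strand over positions 106–125, i.e. to CGCGCATTAGTCGTAAGTTG.
Its sequence written 5'→3' is the reverse complement: CAACTTACGACTAATGCGCG.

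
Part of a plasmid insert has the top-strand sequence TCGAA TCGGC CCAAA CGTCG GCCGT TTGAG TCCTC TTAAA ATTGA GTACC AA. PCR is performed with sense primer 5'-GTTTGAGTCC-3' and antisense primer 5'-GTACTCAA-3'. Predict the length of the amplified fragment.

Forward primer GTTTGAGTCC is found on the top strand at positions 24–33.
Taking the reverse complement of GTACTCAA gives TTGAGTAC, found at positions 42–49 on the template; the primer anneals here to the top strand with its 3' end pointing upstream.
The product runs from position 24 to position 49, so its length is 49 − 24 + 1 = 26 bp.

26 bp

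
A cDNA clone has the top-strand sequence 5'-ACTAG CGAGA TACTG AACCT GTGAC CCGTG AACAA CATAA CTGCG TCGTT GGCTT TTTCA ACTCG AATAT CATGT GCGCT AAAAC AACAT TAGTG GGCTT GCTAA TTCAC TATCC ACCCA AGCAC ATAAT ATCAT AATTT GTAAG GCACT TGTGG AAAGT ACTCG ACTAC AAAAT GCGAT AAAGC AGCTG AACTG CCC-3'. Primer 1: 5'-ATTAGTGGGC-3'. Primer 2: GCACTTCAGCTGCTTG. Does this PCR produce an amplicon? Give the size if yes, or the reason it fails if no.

No product — primer 2 has no binding site in the template.

Primer 2 (GCACTTCAGCTGCTTG) does not match the top strand, and its reverse complement CAAGCAGCTGAAGTGC does not match either.
With no annealing site for primer 2, no amplification occurs.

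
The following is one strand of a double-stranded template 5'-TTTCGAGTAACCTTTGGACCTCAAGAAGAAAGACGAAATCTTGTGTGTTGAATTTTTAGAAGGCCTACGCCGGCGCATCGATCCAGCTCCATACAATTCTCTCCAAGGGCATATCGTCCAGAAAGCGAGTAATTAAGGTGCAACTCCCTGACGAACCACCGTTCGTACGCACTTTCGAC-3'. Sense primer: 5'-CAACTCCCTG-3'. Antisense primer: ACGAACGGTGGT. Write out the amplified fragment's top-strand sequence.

5'-CAACTCCCTGACGAACCACCGTTCGT-3'

Scanning the template, CAACTCCCTG occurs at positions 141–150; this primer anneals to the bottom strand there with its 3' end pointing downstream.
Taking the reverse complement of ACGAACGGTGGT gives ACCACCGTTCGT, found at positions 155–166 on the template; the primer anneals here to the top strand with its 3' end pointing upstream.
The product is the template from position 141 through 166 (26 bp).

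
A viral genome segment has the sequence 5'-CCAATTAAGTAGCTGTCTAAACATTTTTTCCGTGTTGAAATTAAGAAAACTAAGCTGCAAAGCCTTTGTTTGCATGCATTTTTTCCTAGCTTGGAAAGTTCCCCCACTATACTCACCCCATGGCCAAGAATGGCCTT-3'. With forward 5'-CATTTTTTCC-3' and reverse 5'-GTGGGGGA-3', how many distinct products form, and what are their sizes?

Two products: 86 bp, 31 bp

The forward primer CATTTTTTCC matches the top strand at positions 22–31, 77–86.
The reverse primer's reverse complement is TCCCCCAC, matching at positions 100–107.
Each forward site pairs with the reverse site to give a product ending at position 107: sizes 86, 31 bp.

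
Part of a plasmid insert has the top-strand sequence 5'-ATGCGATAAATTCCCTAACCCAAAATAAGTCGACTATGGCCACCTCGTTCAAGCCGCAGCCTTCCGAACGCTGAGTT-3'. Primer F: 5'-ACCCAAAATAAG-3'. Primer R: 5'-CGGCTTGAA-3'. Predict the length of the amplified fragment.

39 bp

Forward primer ACCCAAAATAAG is found on the top strand at positions 18–29.
The reverse primer's reverse complement is TTCAAGCCG, which matches the template at positions 48–56.
Amplicon spans positions 18–56: 39 bp.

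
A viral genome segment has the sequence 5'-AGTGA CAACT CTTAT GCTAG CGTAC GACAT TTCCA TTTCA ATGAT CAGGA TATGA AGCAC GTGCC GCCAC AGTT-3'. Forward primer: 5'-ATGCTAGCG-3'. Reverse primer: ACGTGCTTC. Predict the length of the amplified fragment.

Forward primer ATGCTAGCG is found on the top strand at positions 14–22.
Taking the reverse complement of ACGTGCTTC gives GAAGCACGT, found at positions 54–62 on the template; the primer anneals here to the top strand with its 3' end pointing upstream.
The product runs from position 14 to position 62, so its length is 62 − 14 + 1 = 49 bp.

49 bp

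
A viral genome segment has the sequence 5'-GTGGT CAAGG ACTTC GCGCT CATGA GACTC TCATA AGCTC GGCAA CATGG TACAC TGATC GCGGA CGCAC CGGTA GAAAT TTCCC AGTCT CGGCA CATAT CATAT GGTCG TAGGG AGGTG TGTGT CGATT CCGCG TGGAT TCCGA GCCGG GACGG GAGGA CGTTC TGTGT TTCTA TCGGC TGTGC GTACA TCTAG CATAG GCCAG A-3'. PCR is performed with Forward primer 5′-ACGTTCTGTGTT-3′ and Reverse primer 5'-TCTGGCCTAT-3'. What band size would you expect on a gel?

47 bp

The forward primer matches the template at positions 160–171.
The reverse primer's reverse complement is ATAGGCCAGA, which matches the template at positions 197–206.
Product length = (reverse-primer end) − (forward-primer start) + 1 = 206 − 160 + 1 = 47 bp.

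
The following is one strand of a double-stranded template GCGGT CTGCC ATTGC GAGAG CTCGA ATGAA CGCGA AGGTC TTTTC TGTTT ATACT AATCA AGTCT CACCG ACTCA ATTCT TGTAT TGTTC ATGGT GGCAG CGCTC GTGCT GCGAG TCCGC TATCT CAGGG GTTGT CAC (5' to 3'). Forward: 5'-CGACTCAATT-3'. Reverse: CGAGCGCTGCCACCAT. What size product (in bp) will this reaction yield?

The forward primer matches the template at positions 69–78.
Taking the reverse complement of CGAGCGCTGCCACCAT gives ATGGTGGCAGCGCTCG, found at positions 91–106 on the template; the primer anneals here to the top strand with its 3' end pointing upstream.
The product runs from position 69 to position 106, so its length is 106 − 69 + 1 = 38 bp.

38 bp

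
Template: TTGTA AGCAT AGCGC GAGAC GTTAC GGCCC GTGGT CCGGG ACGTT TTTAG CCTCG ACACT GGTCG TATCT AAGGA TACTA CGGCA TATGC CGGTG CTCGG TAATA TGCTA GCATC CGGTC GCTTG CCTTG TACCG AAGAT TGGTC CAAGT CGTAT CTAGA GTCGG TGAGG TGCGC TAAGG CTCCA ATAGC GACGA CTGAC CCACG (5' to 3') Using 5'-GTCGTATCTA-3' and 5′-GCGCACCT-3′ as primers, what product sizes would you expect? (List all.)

114 bp, 27 bp

The forward primer GTCGTATCTA matches the top strand at positions 62–71, 149–158.
The reverse primer's reverse complement is AGGTGCGC, matching at positions 168–175.
Each forward site pairs with the reverse site to give a product ending at position 175: sizes 114, 27 bp.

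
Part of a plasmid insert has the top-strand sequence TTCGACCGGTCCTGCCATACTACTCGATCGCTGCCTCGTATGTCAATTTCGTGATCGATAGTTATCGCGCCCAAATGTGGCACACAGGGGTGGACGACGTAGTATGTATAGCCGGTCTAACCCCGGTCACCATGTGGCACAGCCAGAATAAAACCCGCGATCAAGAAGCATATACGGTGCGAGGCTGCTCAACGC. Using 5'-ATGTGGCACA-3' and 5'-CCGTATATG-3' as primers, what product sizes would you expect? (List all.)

103 bp, 46 bp

The forward primer ATGTGGCACA matches the top strand at positions 75–84, 132–141.
The reverse primer's reverse complement is CATATACGG, matching at positions 169–177.
Each forward site pairs with the reverse site to give a product ending at position 177: sizes 103, 46 bp.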